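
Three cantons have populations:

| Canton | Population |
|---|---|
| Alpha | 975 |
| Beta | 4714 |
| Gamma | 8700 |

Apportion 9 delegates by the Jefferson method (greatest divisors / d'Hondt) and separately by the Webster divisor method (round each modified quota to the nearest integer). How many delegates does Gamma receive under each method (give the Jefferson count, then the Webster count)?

Jefferson: Alpha 0, Beta 3, Gamma 6.
Webster: Alpha 1, Beta 3, Gamma 5.
Gamma gets 6 under Jefferson and 5 under Webster.

6 and 5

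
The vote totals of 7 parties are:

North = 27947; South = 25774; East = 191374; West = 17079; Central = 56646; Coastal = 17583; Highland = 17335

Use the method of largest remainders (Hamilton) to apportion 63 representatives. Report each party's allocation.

North=5, South=5, East=34, West=3, Central=10, Coastal=3, Highland=3

The standard divisor is 353738/63 ≈ 5614.889.
Standard quotas: North 4.9773, South 4.5903, East 34.0833, West 3.0417, Central 10.0885, Coastal 3.1315, Highland 3.0873.
Lower quotas: North 4, South 4, East 34, West 3, Central 10, Coastal 3, Highland 3 (sum 61, leaving 2 seats).
Remainders in descending order: North 0.9773, South 0.5903, Coastal 0.1315, Central 0.0885, Highland 0.0873, East 0.0833, West 0.0417.
Largest remainders: North, South receive the extra seats.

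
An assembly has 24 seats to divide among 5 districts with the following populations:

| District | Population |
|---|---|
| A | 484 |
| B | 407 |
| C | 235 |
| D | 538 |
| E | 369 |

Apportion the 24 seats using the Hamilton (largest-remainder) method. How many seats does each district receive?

Total 2033; standard divisor 2033/24 ≈ 84.708.
Standard quotas: A 5.714, B 4.805, C 2.774, D 6.351, E 4.356.
Lower quotas: A 5, B 4, C 2, D 6, E 4 (sum 21, leaving 3 seats).
Remainders in descending order: B 0.805, C 0.774, A 0.714, E 0.356, D 0.351.
Largest remainders: B, C, A receive the extra seats.

A=6, B=5, C=3, D=6, E=4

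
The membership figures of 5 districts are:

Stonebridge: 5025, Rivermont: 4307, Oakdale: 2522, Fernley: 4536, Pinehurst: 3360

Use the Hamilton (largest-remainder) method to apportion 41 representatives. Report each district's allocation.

Stonebridge=11; Rivermont=9; Oakdale=5; Fernley=9; Pinehurst=7

Standard divisor: 19750 ÷ 41 ≈ 481.707.
Standard quotas: Stonebridge 10.4316, Rivermont 8.9411, Oakdale 5.2355, Fernley 9.4165, Pinehurst 6.9752.
Lower quotas: Stonebridge 10, Rivermont 8, Oakdale 5, Fernley 9, Pinehurst 6 (sum 38, leaving 3 seats).
Remainders in descending order: Pinehurst 0.9752, Rivermont 0.9411, Stonebridge 0.4316, Fernley 0.4165, Oakdale 0.2355.
The surplus seats go to Pinehurst, Rivermont, Stonebridge.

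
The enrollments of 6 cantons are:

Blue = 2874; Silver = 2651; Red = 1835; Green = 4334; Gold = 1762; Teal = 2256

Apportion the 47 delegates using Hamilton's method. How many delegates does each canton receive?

Blue=9, Silver=8, Red=5, Green=13, Gold=5, Teal=7

Standard divisor: 15712 ÷ 47 ≈ 334.298.
Standard quotas: Blue 8.597, Silver 7.930, Red 5.489, Green 12.964, Gold 5.271, Teal 6.748.
Lower quotas: Blue 8, Silver 7, Red 5, Green 12, Gold 5, Teal 6 (sum 43, leaving 4 seats).
Remainders in descending order: Green 0.964, Silver 0.930, Teal 0.748, Blue 0.597, Red 0.489, Gold 0.271.
The surplus seats go to Green, Silver, Teal, Blue.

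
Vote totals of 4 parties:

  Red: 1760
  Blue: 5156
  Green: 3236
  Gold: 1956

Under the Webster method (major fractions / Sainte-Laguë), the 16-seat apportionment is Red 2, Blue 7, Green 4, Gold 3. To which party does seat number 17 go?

Priority for the next seat is population ÷ (current seats + 0.5).
Priorities: Red 704.000, Blue 687.467, Green 719.111, Gold 558.857.
Highest priority: Green.

Green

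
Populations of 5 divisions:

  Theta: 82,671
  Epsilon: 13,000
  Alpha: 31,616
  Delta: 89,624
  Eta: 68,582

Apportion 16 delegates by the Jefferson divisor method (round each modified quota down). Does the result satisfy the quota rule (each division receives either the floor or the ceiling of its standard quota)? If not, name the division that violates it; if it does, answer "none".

none

Standard quotas: Theta 4.633, Epsilon 0.729, Alpha 1.772, Delta 5.023, Eta 3.844.
Jefferson allocation: Theta 5, Epsilon 0, Alpha 2, Delta 5, Eta 4.
Every allocation lies between the lower and upper quota.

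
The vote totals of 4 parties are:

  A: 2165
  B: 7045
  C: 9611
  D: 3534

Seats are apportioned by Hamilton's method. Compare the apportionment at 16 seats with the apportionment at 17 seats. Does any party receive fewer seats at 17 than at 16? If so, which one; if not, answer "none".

At 16 seats: A 2, B 5, C 7, D 2.
At 17 seats: A 2, B 5, C 7, D 3.
No party's allocation decreased.

none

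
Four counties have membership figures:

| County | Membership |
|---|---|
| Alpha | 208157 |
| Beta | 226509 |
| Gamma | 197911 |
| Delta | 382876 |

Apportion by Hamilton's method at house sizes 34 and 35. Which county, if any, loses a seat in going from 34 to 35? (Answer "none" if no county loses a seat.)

none

At 34 seats: Alpha 7, Beta 7, Gamma 7, Delta 13.
At 35 seats: Alpha 7, Beta 8, Gamma 7, Delta 13.
No county's allocation decreased.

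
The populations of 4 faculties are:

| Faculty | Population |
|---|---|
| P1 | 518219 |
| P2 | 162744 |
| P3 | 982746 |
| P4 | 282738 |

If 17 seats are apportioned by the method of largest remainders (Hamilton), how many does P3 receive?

9

Standard divisor: 1946447 ÷ 17 ≈ 114496.882.
Standard quotas: P1 4.5261, P2 1.4214, P3 8.5832, P4 2.4694.
Lower quotas: P1 4, P2 1, P3 8, P4 2 (sum 15, leaving 2 seats).
Remainders in descending order: P3 0.5832, P1 0.5261, P4 0.4694, P2 0.4214.
The surplus seats go to P3, P1.
P3 receives 9.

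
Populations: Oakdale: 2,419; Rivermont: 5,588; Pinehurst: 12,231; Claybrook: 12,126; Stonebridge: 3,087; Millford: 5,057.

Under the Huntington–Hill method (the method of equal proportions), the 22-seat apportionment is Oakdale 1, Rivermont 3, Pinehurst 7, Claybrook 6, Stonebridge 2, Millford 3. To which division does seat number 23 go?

Priority for the next seat is population ÷ (√(s·(s+1))).
Priorities: Oakdale 1710.491, Rivermont 1613.117, Pinehurst 1634.436, Claybrook 1871.082, Stonebridge 1260.262, Millford 1459.830.
Highest priority: Claybrook.

Claybrook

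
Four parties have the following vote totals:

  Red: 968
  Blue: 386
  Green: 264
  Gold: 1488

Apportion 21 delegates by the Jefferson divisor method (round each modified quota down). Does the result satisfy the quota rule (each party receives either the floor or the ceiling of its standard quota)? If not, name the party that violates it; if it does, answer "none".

Standard quotas: Red 6.545, Blue 2.610, Green 1.785, Gold 10.061.
Jefferson allocation: Red 7, Blue 2, Green 1, Gold 11.
Every allocation lies between the lower and upper quota.

none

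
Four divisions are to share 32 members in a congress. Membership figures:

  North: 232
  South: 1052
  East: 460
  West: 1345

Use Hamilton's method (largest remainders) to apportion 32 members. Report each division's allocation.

Total 3089; standard divisor 3089/32 ≈ 96.531.
Standard quotas: North 2.403, South 10.898, East 4.765, West 13.933.
Lower quotas: North 2, South 10, East 4, West 13 (sum 29, leaving 3 seats).
Remainders in descending order: West 0.933, South 0.898, East 0.765, North 0.403.
The surplus seats go to West, South, East.

North 2; South 11; East 5; West 14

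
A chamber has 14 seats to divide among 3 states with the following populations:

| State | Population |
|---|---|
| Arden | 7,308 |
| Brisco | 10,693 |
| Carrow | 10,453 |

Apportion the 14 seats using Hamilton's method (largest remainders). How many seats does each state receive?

Arden: 4, Brisco: 5, Carrow: 5

Standard divisor: 28454 ÷ 14 ≈ 2032.429.
Standard quotas: Arden 3.5957, Brisco 5.2612, Carrow 5.1431.
Lower quotas: Arden 3, Brisco 5, Carrow 5 (sum 13, leaving 1 seat).
Remainders in descending order: Arden 0.5957, Brisco 0.2612, Carrow 0.1431.
The surplus seat goes to Arden.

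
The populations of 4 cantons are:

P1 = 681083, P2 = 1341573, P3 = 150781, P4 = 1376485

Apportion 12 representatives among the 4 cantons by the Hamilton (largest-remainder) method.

Standard divisor: 3549922 ÷ 12 ≈ 295826.833.
Standard quotas: P1 2.3023, P2 4.5350, P3 0.5097, P4 4.6530.
Lower quotas: P1 2, P2 4, P3 0, P4 4 (sum 10, leaving 2 seats).
Remainders in descending order: P4 0.6530, P2 0.5350, P3 0.5097, P1 0.3023.
The surplus seats go to P4, P2.

P1 2, P2 5, P3 0, P4 5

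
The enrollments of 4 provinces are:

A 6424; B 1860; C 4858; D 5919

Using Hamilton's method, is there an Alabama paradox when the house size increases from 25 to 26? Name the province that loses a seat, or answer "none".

B

At 25 seats: A 8, B 3, C 6, D 8.
At 26 seats: A 9, B 2, C 7, D 8.
B drops from 3 to 2.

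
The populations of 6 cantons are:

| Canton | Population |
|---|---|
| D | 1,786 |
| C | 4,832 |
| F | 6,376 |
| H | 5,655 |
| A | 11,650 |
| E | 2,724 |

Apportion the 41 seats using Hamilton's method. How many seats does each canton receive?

D: 2, C: 6, F: 8, H: 7, A: 15, E: 3

Standard divisor: 33023 ÷ 41 ≈ 805.439.
Standard quotas: D 2.2174, C 5.9992, F 7.9162, H 7.0210, A 14.4642, E 3.3820.
Lower quotas: D 2, C 5, F 7, H 7, A 14, E 3 (sum 38, leaving 3 seats).
Remainders in descending order: C 0.9992, F 0.9162, A 0.4642, E 0.3820, D 0.2174, H 0.0210.
The surplus seats go to C, F, A.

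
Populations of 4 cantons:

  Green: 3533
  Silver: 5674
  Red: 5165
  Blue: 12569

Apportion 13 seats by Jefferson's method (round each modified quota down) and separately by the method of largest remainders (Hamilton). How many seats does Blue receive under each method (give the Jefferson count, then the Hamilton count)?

Jefferson: Green 1, Silver 3, Red 2, Blue 7.
Hamilton: Green 2, Silver 3, Red 2, Blue 6.
Blue gets 7 under Jefferson and 6 under Hamilton.

7 and 6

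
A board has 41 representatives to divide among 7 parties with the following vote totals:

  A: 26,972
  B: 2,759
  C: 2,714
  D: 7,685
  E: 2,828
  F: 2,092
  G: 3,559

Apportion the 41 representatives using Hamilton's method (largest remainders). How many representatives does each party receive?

A 23, B 2, C 2, D 7, E 2, F 2, G 3

The standard divisor is 48609/41 ≈ 1185.585.
Standard quotas: A 22.7499, B 2.3271, C 2.2892, D 6.4820, E 2.3853, F 1.7645, G 3.0019.
Lower quotas: A 22, B 2, C 2, D 6, E 2, F 1, G 3 (sum 38, leaving 3 seats).
Remainders in descending order: F 0.7645, A 0.7499, D 0.4820, E 0.3853, B 0.3271, C 0.2892, G 0.0019.
The surplus seats go to F, A, D.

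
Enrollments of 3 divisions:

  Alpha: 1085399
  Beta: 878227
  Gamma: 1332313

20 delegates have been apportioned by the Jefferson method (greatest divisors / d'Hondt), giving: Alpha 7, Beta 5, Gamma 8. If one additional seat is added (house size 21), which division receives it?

Priority for the next seat is population ÷ (current seats + 1).
Priorities: Alpha 135674.875, Beta 146371.167, Gamma 148034.778.
Highest priority: Gamma.

Gamma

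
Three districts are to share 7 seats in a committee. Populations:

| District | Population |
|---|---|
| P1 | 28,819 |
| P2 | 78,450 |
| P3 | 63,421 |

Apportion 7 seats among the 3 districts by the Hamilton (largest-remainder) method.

P1 1, P2 3, P3 3

The standard divisor is 170690/7 ≈ 24384.286.
Standard quotas: P1 1.1819, P2 3.2172, P3 2.6009.
Lower quotas: P1 1, P2 3, P3 2 (sum 6, leaving 1 seat).
Remainders in descending order: P3 0.6009, P2 0.2172, P1 0.1819.
The surplus seat goes to P3.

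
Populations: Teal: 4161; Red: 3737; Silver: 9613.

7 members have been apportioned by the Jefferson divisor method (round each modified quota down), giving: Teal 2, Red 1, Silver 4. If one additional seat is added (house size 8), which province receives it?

Silver

Priority for the next seat is population ÷ (current seats + 1).
Priorities: Teal 1387.000, Red 1868.500, Silver 1922.600.
Highest priority: Silver.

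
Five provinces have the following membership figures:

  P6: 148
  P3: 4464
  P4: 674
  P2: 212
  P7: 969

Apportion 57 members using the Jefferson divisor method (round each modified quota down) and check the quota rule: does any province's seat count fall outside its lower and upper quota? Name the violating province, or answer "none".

Standard quotas: P6 1.304, P3 39.346, P4 5.941, P2 1.869, P7 8.541.
Jefferson allocation: P6 1, P3 41, P4 6, P2 1, P7 8.
P3 has quota 39.346 (lower 39, upper 40) but receives 41 — outside the quota interval.

P3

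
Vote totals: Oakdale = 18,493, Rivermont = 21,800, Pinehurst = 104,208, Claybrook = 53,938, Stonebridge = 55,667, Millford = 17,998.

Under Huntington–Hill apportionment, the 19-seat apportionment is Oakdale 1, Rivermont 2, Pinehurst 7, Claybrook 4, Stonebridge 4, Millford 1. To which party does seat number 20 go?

Priority for the next seat is population ÷ (√(s·(s+1))).
Priorities: Oakdale 13076.526, Rivermont 8899.813, Pinehurst 13925.380, Claybrook 12060.903, Stonebridge 12447.520, Millford 12726.508.
Highest priority: Pinehurst.

Pinehurst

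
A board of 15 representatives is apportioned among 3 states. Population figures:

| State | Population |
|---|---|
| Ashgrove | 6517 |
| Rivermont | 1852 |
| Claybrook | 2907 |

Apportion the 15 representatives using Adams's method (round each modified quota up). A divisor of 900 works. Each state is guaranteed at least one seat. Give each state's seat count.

Ashgrove 8, Rivermont 3, Claybrook 4

With modified divisor 900: modified quotas Ashgrove 7.241, Rivermont 2.058, Claybrook 3.230.
Rounding up: Ashgrove 8, Rivermont 3, Claybrook 4 (total 15).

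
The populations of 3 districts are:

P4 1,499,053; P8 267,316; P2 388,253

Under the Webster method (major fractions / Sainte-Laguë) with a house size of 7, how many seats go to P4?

5

Standard divisor 2154622/7 ≈ 307803.143; standard quotas: P4 4.870, P8 0.868, P2 1.261.
Rounding to the nearest integer gives P4 5, P8 1, P2 1 — total 7, matching the house size, so no adjustment is needed.
P4 receives 5.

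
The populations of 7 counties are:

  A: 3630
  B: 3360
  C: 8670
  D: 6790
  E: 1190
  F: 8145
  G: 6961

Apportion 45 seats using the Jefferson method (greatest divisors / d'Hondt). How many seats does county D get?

Standard divisor 38746/45 ≈ 861.022; standard quotas: A 4.216, B 3.902, C 10.069, D 7.886, E 1.382, F 9.460, G 8.085.
Rounding down gives 4, 3, 10, 7, 1, 9, 8 = 42 seats, so the divisor must be adjusted.
With modified divisor 800: modified quotas A 4.537, B 4.200, C 10.838, D 8.488, E 1.488, F 10.181, G 8.701.
Rounding down: A 4, B 4, C 10, D 8, E 1, F 10, G 8 (total 45).
D receives 8.

8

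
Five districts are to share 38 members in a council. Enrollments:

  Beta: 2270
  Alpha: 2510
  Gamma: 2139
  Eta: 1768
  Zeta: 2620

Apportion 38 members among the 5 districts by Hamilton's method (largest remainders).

Beta=8, Alpha=8, Gamma=7, Eta=6, Zeta=9

Standard divisor: 11307 ÷ 38 ≈ 297.553.
Standard quotas: Beta 7.629, Alpha 8.435, Gamma 7.189, Eta 5.942, Zeta 8.805.
Lower quotas: Beta 7, Alpha 8, Gamma 7, Eta 5, Zeta 8 (sum 35, leaving 3 seats).
Remainders in descending order: Eta 0.942, Zeta 0.805, Beta 0.629, Alpha 0.435, Gamma 0.189.
Largest remainders: Eta, Zeta, Beta receive the extra seats.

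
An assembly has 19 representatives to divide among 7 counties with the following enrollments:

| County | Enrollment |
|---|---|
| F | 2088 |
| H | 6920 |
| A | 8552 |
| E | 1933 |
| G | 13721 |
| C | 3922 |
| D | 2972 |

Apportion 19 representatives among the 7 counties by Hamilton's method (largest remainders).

F 1; H 3; A 4; E 1; G 7; C 2; D 1

Total 40108; standard divisor 40108/19 ≈ 2110.947.
Standard quotas: F 0.9891, H 3.2781, A 4.0513, E 0.9157, G 6.4999, C 1.8579, D 1.4079.
Lower quotas: F 0, H 3, A 4, E 0, G 6, C 1, D 1 (sum 15, leaving 4 seats).
Remainders in descending order: F 0.9891, E 0.9157, C 0.8579, G 0.4999, D 0.4079, H 0.2781, A 0.0513.
The surplus seats go to F, E, C, G.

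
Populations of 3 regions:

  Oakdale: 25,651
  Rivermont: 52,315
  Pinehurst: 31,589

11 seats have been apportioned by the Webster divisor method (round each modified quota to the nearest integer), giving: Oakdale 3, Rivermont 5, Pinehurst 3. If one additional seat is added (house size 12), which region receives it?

Rivermont

Priority for the next seat is population ÷ (current seats + 0.5).
Priorities: Oakdale 7328.857, Rivermont 9511.818, Pinehurst 9025.429.
Highest priority: Rivermont.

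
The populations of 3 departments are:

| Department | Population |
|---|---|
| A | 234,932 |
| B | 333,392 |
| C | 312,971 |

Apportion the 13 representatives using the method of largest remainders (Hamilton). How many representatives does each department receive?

A 3, B 5, C 5

Total 881295; standard divisor 881295/13 ≈ 67791.923.
Standard quotas: A 3.4655, B 4.9179, C 4.6166.
Lower quotas: A 3, B 4, C 4 (sum 11, leaving 2 seats).
Remainders in descending order: B 0.9179, C 0.6166, A 0.4655.
The surplus seats go to B, C.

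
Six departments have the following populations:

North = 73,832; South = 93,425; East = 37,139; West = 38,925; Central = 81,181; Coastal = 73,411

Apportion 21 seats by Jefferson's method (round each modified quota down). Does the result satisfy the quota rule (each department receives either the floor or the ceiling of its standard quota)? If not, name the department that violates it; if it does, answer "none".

Standard quotas: North 3.897, South 4.931, East 1.960, West 2.054, Central 4.284, Coastal 3.874.
Jefferson allocation: North 4, South 5, East 2, West 2, Central 4, Coastal 4.
Every allocation lies between the lower and upper quota.

none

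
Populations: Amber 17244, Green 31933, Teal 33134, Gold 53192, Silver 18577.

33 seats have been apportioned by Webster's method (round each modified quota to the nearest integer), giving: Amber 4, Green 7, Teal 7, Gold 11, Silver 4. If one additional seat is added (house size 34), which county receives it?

Priority for the next seat is population ÷ (current seats + 0.5).
Priorities: Amber 3832.000, Green 4257.733, Teal 4417.867, Gold 4625.391, Silver 4128.222.
Highest priority: Gold.

Gold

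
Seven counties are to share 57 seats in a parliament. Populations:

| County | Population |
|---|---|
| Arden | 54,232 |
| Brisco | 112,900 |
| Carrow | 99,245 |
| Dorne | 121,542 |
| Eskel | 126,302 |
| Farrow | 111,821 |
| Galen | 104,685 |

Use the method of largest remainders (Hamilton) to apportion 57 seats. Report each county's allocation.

Arden: 4, Brisco: 9, Carrow: 8, Dorne: 9, Eskel: 10, Farrow: 9, Galen: 8

The standard divisor is 730727/57 ≈ 12819.772.
Standard quotas: Arden 4.2303, Brisco 8.8067, Carrow 7.7416, Dorne 9.4808, Eskel 9.8521, Farrow 8.7225, Galen 8.1659.
Lower quotas: Arden 4, Brisco 8, Carrow 7, Dorne 9, Eskel 9, Farrow 8, Galen 8 (sum 53, leaving 4 seats).
Remainders in descending order: Eskel 0.8521, Brisco 0.8067, Carrow 0.7416, Farrow 0.7225, Dorne 0.4808, Arden 0.2303, Galen 0.1659.
Largest remainders: Eskel, Brisco, Carrow, Farrow receive the extra seats.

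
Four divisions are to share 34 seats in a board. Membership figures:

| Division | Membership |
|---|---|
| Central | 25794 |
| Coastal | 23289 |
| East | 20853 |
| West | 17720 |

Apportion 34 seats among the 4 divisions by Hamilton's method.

Standard divisor: 87656 ÷ 34 ≈ 2578.118.
Standard quotas: Central 10.0050, Coastal 9.0333, East 8.0885, West 6.8732.
Lower quotas: Central 10, Coastal 9, East 8, West 6 (sum 33, leaving 1 seat).
Remainders in descending order: West 0.8732, East 0.0885, Coastal 0.0333, Central 0.0050.
Largest remainder: West receives the extra seat.

Central: 10, Coastal: 9, East: 8, West: 7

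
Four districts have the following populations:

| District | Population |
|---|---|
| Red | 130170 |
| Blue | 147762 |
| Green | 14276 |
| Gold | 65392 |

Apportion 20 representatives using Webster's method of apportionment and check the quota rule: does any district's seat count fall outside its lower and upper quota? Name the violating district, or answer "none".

Standard quotas: Red 7.280, Blue 8.264, Green 0.798, Gold 3.657.
Webster allocation: Red 7, Blue 8, Green 1, Gold 4.
Every allocation lies between the lower and upper quota.

none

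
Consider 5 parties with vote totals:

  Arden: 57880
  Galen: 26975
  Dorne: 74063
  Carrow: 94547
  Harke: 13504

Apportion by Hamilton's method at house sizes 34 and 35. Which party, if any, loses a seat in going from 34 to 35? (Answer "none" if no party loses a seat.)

Galen

At 34 seats: Arden 7, Galen 4, Dorne 9, Carrow 12, Harke 2.
At 35 seats: Arden 8, Galen 3, Dorne 10, Carrow 12, Harke 2.
Galen drops from 4 to 3.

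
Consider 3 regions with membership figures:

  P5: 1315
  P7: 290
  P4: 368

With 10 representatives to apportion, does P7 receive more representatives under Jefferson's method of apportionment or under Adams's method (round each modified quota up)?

Jefferson: P5 7, P7 1, P4 2.
Adams: P5 6, P7 2, P4 2.
P7 gets 1 under Jefferson and 2 under Adams.

Adams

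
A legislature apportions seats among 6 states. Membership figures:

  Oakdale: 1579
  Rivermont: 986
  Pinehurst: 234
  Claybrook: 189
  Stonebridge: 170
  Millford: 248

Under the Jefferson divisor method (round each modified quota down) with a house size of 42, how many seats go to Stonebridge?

2

Standard divisor 3406/42 ≈ 81.095; standard quotas: Oakdale 19.471, Rivermont 12.159, Pinehurst 2.885, Claybrook 2.331, Stonebridge 2.096, Millford 3.058.
Rounding down gives 19, 12, 2, 2, 2, 3 = 40 seats, so the divisor must be adjusted.
With modified divisor 77: modified quotas Oakdale 20.506, Rivermont 12.805, Pinehurst 3.039, Claybrook 2.455, Stonebridge 2.208, Millford 3.221.
Rounding down: Oakdale 20, Rivermont 12, Pinehurst 3, Claybrook 2, Stonebridge 2, Millford 3 (total 42).
Stonebridge receives 2.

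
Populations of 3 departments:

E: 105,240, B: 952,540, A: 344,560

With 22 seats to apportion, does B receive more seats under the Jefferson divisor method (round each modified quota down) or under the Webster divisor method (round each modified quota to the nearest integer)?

Jefferson: E 1, B 16, A 5.
Webster: E 2, B 15, A 5.
B gets 16 under Jefferson and 15 under Webster.

Jefferson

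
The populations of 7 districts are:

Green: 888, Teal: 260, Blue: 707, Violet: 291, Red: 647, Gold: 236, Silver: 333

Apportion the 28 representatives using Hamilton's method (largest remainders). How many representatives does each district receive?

The standard divisor is 3362/28 ≈ 120.071.
Standard quotas: Green 7.396, Teal 2.165, Blue 5.888, Violet 2.424, Red 5.388, Gold 1.965, Silver 2.773.
Lower quotas: Green 7, Teal 2, Blue 5, Violet 2, Red 5, Gold 1, Silver 2 (sum 24, leaving 4 seats).
Remainders in descending order: Gold 0.965, Blue 0.888, Silver 0.773, Violet 0.424, Green 0.396, Red 0.388, Teal 0.165.
The surplus seats go to Gold, Blue, Silver, Violet.

Green 7, Teal 2, Blue 6, Violet 3, Red 5, Gold 2, Silver 3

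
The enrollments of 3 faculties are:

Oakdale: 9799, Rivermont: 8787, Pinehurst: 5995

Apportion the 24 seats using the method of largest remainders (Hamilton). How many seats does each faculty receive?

The standard divisor is 24581/24 ≈ 1024.208.
Standard quotas: Oakdale 9.5674, Rivermont 8.5793, Pinehurst 5.8533.
Lower quotas: Oakdale 9, Rivermont 8, Pinehurst 5 (sum 22, leaving 2 seats).
Remainders in descending order: Pinehurst 0.8533, Rivermont 0.5793, Oakdale 0.5674.
The surplus seats go to Pinehurst, Rivermont.

Oakdale 9, Rivermont 9, Pinehurst 6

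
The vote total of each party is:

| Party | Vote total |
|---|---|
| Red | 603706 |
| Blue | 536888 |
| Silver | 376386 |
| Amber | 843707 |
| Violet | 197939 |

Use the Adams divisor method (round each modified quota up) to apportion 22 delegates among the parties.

Standard divisor 2558626/22 ≈ 116301.182; standard quotas: Red 5.191, Blue 4.616, Silver 3.236, Amber 7.255, Violet 1.702.
Rounding up gives 6, 5, 4, 8, 2 = 25 seats, so the divisor must be adjusted.
With modified divisor 129800: modified quotas Red 4.651, Blue 4.136, Silver 2.900, Amber 6.500, Violet 1.525.
Rounding up: Red 5, Blue 5, Silver 3, Amber 7, Violet 2 (total 22).

Red: 5, Blue: 5, Silver: 3, Amber: 7, Violet: 2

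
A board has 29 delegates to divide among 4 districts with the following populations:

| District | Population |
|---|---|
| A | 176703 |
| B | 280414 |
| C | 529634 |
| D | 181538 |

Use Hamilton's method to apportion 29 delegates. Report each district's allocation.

Total 1168289; standard divisor 1168289/29 ≈ 40285.828.
Standard quotas: A 4.3862, B 6.9606, C 13.1469, D 4.5062.
Lower quotas: A 4, B 6, C 13, D 4 (sum 27, leaving 2 seats).
Remainders in descending order: B 0.9606, D 0.5062, A 0.3862, C 0.1469.
The surplus seats go to B, D.

A: 4, B: 7, C: 13, D: 5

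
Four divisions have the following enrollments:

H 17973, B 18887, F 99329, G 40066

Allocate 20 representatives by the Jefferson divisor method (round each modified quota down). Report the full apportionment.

Standard divisor 176255/20 ≈ 8812.75; standard quotas: H 2.039, B 2.143, F 11.271, G 4.546.
Rounding down gives 2, 2, 11, 4 = 19 seats, so the divisor must be adjusted.
With modified divisor 8100: modified quotas H 2.219, B 2.332, F 12.263, G 4.946.
Rounding down: H 2, B 2, F 12, G 4 (total 20).

H 2, B 2, F 12, G 4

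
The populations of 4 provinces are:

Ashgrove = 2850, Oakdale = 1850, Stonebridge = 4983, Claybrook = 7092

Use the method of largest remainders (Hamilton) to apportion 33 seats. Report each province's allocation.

Ashgrove: 5, Oakdale: 4, Stonebridge: 10, Claybrook: 14

Standard divisor: 16775 ÷ 33 ≈ 508.333.
Standard quotas: Ashgrove 5.6066, Oakdale 3.6393, Stonebridge 9.8026, Claybrook 13.9515.
Lower quotas: Ashgrove 5, Oakdale 3, Stonebridge 9, Claybrook 13 (sum 30, leaving 3 seats).
Remainders in descending order: Claybrook 0.9515, Stonebridge 0.8026, Oakdale 0.6393, Ashgrove 0.6066.
Largest remainders: Claybrook, Stonebridge, Oakdale receive the extra seats.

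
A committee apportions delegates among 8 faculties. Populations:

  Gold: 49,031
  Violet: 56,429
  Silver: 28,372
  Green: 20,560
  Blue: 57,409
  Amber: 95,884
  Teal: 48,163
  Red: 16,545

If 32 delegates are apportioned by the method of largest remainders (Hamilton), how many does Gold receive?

The standard divisor is 372393/32 ≈ 11637.281.
Standard quotas: Gold 4.2133, Violet 4.8490, Silver 2.4380, Green 1.7667, Blue 4.9332, Amber 8.2394, Teal 4.1387, Red 1.4217.
Lower quotas: Gold 4, Violet 4, Silver 2, Green 1, Blue 4, Amber 8, Teal 4, Red 1 (sum 28, leaving 4 seats).
Remainders in descending order: Blue 0.9332, Violet 0.8490, Green 0.7667, Silver 0.4380, Red 0.4217, Amber 0.2394, Gold 0.2133, Teal 0.1387.
Largest remainders: Blue, Violet, Green, Silver receive the extra seats.
Gold receives 4.

4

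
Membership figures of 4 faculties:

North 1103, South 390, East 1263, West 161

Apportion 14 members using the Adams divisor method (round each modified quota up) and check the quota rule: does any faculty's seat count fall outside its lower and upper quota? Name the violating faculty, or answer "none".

Standard quotas: North 5.294, South 1.872, East 6.062, West 0.773.
Adams allocation: North 5, South 2, East 6, West 1.
Every allocation lies between the lower and upper quota.

none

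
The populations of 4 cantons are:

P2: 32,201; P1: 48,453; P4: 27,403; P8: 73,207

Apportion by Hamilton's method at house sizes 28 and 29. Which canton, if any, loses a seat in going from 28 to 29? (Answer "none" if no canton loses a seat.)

At 28 seats: P2 5, P1 8, P4 4, P8 11.
At 29 seats: P2 5, P1 8, P4 4, P8 12.
No canton's allocation decreased.

none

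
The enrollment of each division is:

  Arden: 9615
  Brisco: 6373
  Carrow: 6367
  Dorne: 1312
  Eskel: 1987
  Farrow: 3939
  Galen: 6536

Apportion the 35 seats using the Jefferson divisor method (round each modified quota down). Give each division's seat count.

Standard divisor 36129/35 ≈ 1032.257; standard quotas: Arden 9.315, Brisco 6.174, Carrow 6.168, Dorne 1.271, Eskel 1.925, Farrow 3.816, Galen 6.332.
Rounding down gives 9, 6, 6, 1, 1, 3, 6 = 32 seats, so the divisor must be adjusted.
With modified divisor 950: modified quotas Arden 10.121, Brisco 6.708, Carrow 6.702, Dorne 1.381, Eskel 2.092, Farrow 4.146, Galen 6.880.
Rounding down: Arden 10, Brisco 6, Carrow 6, Dorne 1, Eskel 2, Farrow 4, Galen 6 (total 35).

Arden 10, Brisco 6, Carrow 6, Dorne 1, Eskel 2, Farrow 4, Galen 6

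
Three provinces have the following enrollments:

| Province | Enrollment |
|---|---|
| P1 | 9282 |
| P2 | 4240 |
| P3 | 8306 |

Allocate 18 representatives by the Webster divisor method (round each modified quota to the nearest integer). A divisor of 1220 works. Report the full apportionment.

With modified divisor 1220: modified quotas P1 7.608, P2 3.475, P3 6.808.
Rounding to the nearest integer: P1 8, P2 3, P3 7 (total 18).

P1 8, P2 3, P3 7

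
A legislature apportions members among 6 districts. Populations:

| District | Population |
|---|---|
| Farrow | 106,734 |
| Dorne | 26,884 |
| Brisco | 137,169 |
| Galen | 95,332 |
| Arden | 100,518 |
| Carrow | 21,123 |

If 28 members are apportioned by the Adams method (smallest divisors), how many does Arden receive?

6

Standard divisor 487760/28 ≈ 17420; standard quotas: Farrow 6.127, Dorne 1.543, Brisco 7.874, Galen 5.473, Arden 5.770, Carrow 1.213.
Rounding up gives 7, 2, 8, 6, 6, 2 = 31 seats, so the divisor must be adjusted.
With modified divisor 19800: modified quotas Farrow 5.391, Dorne 1.358, Brisco 6.928, Galen 4.815, Arden 5.077, Carrow 1.067.
Rounding up: Farrow 6, Dorne 2, Brisco 7, Galen 5, Arden 6, Carrow 2 (total 28).
Arden receives 6.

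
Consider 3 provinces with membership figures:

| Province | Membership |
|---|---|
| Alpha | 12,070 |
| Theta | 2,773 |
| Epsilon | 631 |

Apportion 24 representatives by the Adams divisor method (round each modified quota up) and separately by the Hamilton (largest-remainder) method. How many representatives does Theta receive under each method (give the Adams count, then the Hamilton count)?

5 and 4

Adams: Alpha 18, Theta 5, Epsilon 1.
Hamilton: Alpha 19, Theta 4, Epsilon 1.
Theta gets 5 under Adams and 4 under Hamilton.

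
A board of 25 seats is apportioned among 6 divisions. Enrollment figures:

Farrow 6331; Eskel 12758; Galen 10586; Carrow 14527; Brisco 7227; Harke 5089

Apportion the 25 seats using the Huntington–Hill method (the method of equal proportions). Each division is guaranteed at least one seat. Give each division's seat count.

With divisor 2285: modified quotas Farrow 2.771, Eskel 5.583, Galen 4.633, Carrow 6.358, Brisco 3.163, Harke 2.227.
Geometric-mean thresholds: Farrow √(2·3)=2.449, Eskel √(5·6)=5.477, Galen √(4·5)=4.472, Carrow √(6·7)=6.481, Brisco √(3·4)=3.464, Harke √(2·3)=2.449.
Each quota rounded against its threshold gives Farrow 3, Eskel 6, Galen 5, Carrow 6, Brisco 3, Harke 2 (total 25).

Farrow: 3, Eskel: 6, Galen: 5, Carrow: 6, Brisco: 3, Harke: 2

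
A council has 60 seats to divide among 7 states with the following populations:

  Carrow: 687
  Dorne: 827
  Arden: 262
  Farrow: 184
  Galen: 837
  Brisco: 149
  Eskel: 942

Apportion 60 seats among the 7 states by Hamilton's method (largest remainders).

Total 3888; standard divisor 3888/60 ≈ 64.8.
Standard quotas: Carrow 10.602, Dorne 12.762, Arden 4.043, Farrow 2.840, Galen 12.917, Brisco 2.299, Eskel 14.537.
Lower quotas: Carrow 10, Dorne 12, Arden 4, Farrow 2, Galen 12, Brisco 2, Eskel 14 (sum 56, leaving 4 seats).
Remainders in descending order: Galen 0.917, Farrow 0.840, Dorne 0.762, Carrow 0.602, Eskel 0.537, Brisco 0.299, Arden 0.043.
The surplus seats go to Galen, Farrow, Dorne, Carrow.

Carrow 11; Dorne 13; Arden 4; Farrow 3; Galen 13; Brisco 2; Eskel 14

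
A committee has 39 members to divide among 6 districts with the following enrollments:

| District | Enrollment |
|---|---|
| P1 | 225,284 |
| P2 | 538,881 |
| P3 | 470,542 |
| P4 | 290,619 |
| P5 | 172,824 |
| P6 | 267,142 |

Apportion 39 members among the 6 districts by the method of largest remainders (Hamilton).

P1 5; P2 11; P3 9; P4 6; P5 3; P6 5

Standard divisor: 1965292 ÷ 39 ≈ 50392.103.
Standard quotas: P1 4.4706, P2 10.6938, P3 9.3376, P4 5.7672, P5 3.4296, P6 5.3013.
Lower quotas: P1 4, P2 10, P3 9, P4 5, P5 3, P6 5 (sum 36, leaving 3 seats).
Remainders in descending order: P4 0.7672, P2 0.6938, P1 0.4706, P5 0.4296, P3 0.3376, P6 0.3013.
Largest remainders: P4, P2, P1 receive the extra seats.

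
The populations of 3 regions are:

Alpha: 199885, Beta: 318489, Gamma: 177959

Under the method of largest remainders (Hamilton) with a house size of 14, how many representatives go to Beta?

6

Total 696333; standard divisor 696333/14 ≈ 49738.071.
Standard quotas: Alpha 4.0188, Beta 6.4033, Gamma 3.5779.
Lower quotas: Alpha 4, Beta 6, Gamma 3 (sum 13, leaving 1 seat).
Remainders in descending order: Gamma 0.5779, Beta 0.4033, Alpha 0.0188.
The surplus seat goes to Gamma.
Beta receives 6.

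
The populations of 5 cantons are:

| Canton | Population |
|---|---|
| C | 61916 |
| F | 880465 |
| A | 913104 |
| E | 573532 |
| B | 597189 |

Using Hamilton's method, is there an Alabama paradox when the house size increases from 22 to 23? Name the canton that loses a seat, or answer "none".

At 22 seats: C 1, F 6, A 7, E 4, B 4.
At 23 seats: C 0, F 7, A 7, E 4, B 5.
C drops from 1 to 0.

C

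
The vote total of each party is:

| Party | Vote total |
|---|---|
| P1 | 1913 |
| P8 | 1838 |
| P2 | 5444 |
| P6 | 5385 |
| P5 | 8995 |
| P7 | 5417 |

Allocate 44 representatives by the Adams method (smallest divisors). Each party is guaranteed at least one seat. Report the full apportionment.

Standard divisor 28992/44 ≈ 658.909; standard quotas: P1 2.903, P8 2.789, P2 8.262, P6 8.173, P5 13.651, P7 8.221.
Rounding up gives 3, 3, 9, 9, 14, 9 = 47 seats, so the divisor must be adjusted.
With modified divisor 690: modified quotas P1 2.772, P8 2.664, P2 7.890, P6 7.804, P5 13.036, P7 7.851.
Rounding up: P1 3, P8 3, P2 8, P6 8, P5 14, P7 8 (total 44).

P1: 3, P8: 3, P2: 8, P6: 8, P5: 14, P7: 8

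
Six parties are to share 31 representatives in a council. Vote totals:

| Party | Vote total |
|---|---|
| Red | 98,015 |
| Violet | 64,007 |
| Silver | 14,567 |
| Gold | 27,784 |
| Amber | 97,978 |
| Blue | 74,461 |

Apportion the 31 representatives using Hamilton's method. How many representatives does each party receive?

The standard divisor is 376812/31 ≈ 12155.226.
Standard quotas: Red 8.0636, Violet 5.2658, Silver 1.1984, Gold 2.2858, Amber 8.0606, Blue 6.1258.
Lower quotas: Red 8, Violet 5, Silver 1, Gold 2, Amber 8, Blue 6 (sum 30, leaving 1 seat).
Remainders in descending order: Gold 0.2858, Violet 0.2658, Silver 0.1984, Blue 0.1258, Red 0.0636, Amber 0.0606.
Largest remainder: Gold receives the extra seat.

Red: 8; Violet: 5; Silver: 1; Gold: 3; Amber: 8; Blue: 6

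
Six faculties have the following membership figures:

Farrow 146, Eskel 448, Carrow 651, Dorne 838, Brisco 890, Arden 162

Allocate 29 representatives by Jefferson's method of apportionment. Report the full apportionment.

Farrow 1, Eskel 4, Carrow 6, Dorne 8, Brisco 9, Arden 1

Standard divisor 3135/29 ≈ 108.103; standard quotas: Farrow 1.351, Eskel 4.144, Carrow 6.022, Dorne 7.752, Brisco 8.233, Arden 1.499.
Rounding down gives 1, 4, 6, 7, 8, 1 = 27 seats, so the divisor must be adjusted.
With modified divisor 96: modified quotas Farrow 1.521, Eskel 4.667, Carrow 6.781, Dorne 8.729, Brisco 9.271, Arden 1.688.
Rounding down: Farrow 1, Eskel 4, Carrow 6, Dorne 8, Brisco 9, Arden 1 (total 29).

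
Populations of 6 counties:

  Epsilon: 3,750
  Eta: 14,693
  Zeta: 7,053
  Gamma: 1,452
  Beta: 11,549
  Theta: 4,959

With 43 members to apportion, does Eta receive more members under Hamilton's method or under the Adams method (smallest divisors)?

Hamilton: Epsilon 4, Eta 15, Zeta 7, Gamma 1, Beta 11, Theta 5.
Adams: Epsilon 4, Eta 14, Zeta 7, Gamma 2, Beta 11, Theta 5.
Eta gets 15 under Hamilton and 14 under Adams.

Hamilton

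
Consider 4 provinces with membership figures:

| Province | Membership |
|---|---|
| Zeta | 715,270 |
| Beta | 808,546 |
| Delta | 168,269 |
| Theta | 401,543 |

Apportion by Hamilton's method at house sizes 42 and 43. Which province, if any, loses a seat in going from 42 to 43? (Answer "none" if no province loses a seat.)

At 42 seats: Zeta 14, Beta 16, Delta 4, Theta 8.
At 43 seats: Zeta 15, Beta 17, Delta 3, Theta 8.
Delta drops from 4 to 3.

Delta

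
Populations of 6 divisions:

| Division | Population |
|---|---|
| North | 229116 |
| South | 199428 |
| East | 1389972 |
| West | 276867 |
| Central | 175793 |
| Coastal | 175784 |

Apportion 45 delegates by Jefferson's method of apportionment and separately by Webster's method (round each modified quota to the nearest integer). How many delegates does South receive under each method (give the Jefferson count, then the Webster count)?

Jefferson: North 4, South 3, East 27, West 5, Central 3, Coastal 3.
Webster: North 4, South 4, East 26, West 5, Central 3, Coastal 3.
South gets 3 under Jefferson and 4 under Webster.

3 and 4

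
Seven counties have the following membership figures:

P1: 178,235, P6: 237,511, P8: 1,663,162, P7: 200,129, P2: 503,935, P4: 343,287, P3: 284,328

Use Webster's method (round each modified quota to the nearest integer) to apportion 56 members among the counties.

Standard divisor 3410587/56 ≈ 60903.339; standard quotas: P1 2.927, P6 3.900, P8 27.308, P7 3.286, P2 8.274, P4 5.637, P3 4.669.
Rounding to the nearest integer gives P1 3, P6 4, P8 27, P7 3, P2 8, P4 6, P3 5 — total 56, matching the house size, so no adjustment is needed.

P1: 3, P6: 4, P8: 27, P7: 3, P2: 8, P4: 6, P3: 5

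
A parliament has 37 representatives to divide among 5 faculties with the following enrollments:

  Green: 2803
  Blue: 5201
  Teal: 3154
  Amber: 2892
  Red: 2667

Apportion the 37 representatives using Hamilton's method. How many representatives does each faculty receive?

Green: 6, Blue: 12, Teal: 7, Amber: 6, Red: 6

Standard divisor: 16717 ÷ 37 ≈ 451.811.
Standard quotas: Green 6.2039, Blue 11.5115, Teal 6.9808, Amber 6.4009, Red 5.9029.
Lower quotas: Green 6, Blue 11, Teal 6, Amber 6, Red 5 (sum 34, leaving 3 seats).
Remainders in descending order: Teal 0.9808, Red 0.9029, Blue 0.5115, Amber 0.4009, Green 0.2039.
Largest remainders: Teal, Red, Blue receive the extra seats.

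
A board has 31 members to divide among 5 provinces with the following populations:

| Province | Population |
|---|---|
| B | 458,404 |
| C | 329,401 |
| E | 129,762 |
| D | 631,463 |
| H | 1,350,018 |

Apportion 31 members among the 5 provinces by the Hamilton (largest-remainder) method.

B=5, C=4, E=1, D=7, H=14

Standard divisor: 2899048 ÷ 31 ≈ 93517.677.
Standard quotas: B 4.9018, C 3.5223, E 1.3876, D 6.7523, H 14.4360.
Lower quotas: B 4, C 3, E 1, D 6, H 14 (sum 28, leaving 3 seats).
Remainders in descending order: B 0.9018, D 0.7523, C 0.5223, H 0.4360, E 0.3876.
Largest remainders: B, D, C receive the extra seats.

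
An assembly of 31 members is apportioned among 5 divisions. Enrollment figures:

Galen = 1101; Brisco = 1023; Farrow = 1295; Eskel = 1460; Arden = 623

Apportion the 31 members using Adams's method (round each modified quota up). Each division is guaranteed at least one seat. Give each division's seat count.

Galen 6; Brisco 6; Farrow 7; Eskel 8; Arden 4

Standard divisor 5502/31 ≈ 177.484; standard quotas: Galen 6.203, Brisco 5.764, Farrow 7.296, Eskel 8.226, Arden 3.510.
Rounding up gives 7, 6, 8, 9, 4 = 34 seats, so the divisor must be adjusted.
With modified divisor 200: modified quotas Galen 5.505, Brisco 5.115, Farrow 6.475, Eskel 7.300, Arden 3.115.
Rounding up: Galen 6, Brisco 6, Farrow 7, Eskel 8, Arden 4 (total 31).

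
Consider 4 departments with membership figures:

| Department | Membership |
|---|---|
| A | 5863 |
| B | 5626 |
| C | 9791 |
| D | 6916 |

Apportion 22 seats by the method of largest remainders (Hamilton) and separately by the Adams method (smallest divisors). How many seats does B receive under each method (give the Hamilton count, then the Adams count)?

Hamilton: A 5, B 4, C 8, D 5.
Adams: A 5, B 5, C 7, D 5.
B gets 4 under Hamilton and 5 under Adams.

4 and 5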